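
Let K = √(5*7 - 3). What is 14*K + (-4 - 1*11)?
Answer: -15 + 56*√2 ≈ 64.196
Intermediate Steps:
K = 4*√2 (K = √(35 - 3) = √32 = 4*√2 ≈ 5.6569)
14*K + (-4 - 1*11) = 14*(4*√2) + (-4 - 1*11) = 56*√2 + (-4 - 11) = 56*√2 - 15 = -15 + 56*√2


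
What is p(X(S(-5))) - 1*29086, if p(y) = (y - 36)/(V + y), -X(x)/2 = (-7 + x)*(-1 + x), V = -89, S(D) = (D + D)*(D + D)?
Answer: -538159808/18503 ≈ -29085.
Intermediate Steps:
S(D) = 4*D² (S(D) = (2*D)*(2*D) = 4*D²)
X(x) = -2*(-1 + x)*(-7 + x) (X(x) = -2*(-7 + x)*(-1 + x) = -2*(-1 + x)*(-7 + x))
p(y) = (-36 + y)/(-89 + y) (p(y) = (y - 36)/(-89 + y) = (-36 + y)/(-89 + y))
p(X(S(-5))) - 1*29086 = (-36 + (-14 - 2*(4*(-5)²)² + 16*(4*(-5)²)))/(-89 + (-14 - 2*(4*(-5)²)² + 16*(4*(-5)²))) - 1*29086 = (-36 + (-14 - 2*(4*25)² + 16*(4*25)))/(-89 + (-14 - 2*(4*25)² + 16*(4*25))) - 29086 = (-36 + (-14 - 2*100² + 16*100))/(-89 + (-14 - 2*100² + 16*100)) - 29086 = (-36 + (-14 - 2*10000 + 1600))/(-89 + (-14 - 2*10000 + 1600)) - 29086 = (-36 + (-14 - 20000 + 1600))/(-89 + (-14 - 20000 + 1600)) - 29086 = (-36 - 18414)/(-89 - 18414) - 29086 = -18450/(-18503) - 29086 = -1/18503*(-18450) - 29086 = 18450/18503 - 29086 = -538159808/18503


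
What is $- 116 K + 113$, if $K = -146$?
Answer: $17049$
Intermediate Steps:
$- 116 K + 113 = \left(-116\right) \left(-146\right) + 113 = 16936 + 113 = 17049$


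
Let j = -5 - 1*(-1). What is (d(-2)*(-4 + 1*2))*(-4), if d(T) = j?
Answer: -32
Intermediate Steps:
j = -4 (j = -5 + 1 = -4)
d(T) = -4
(d(-2)*(-4 + 1*2))*(-4) = -4*(-4 + 1*2)*(-4) = -4*(-4 + 2)*(-4) = -4*(-2)*(-4) = 8*(-4) = -32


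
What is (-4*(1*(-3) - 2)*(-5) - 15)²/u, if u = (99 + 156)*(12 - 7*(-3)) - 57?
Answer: 13225/8358 ≈ 1.5823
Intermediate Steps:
u = 8358 (u = 255*(12 + 21) - 57 = 255*33 - 57 = 8415 - 57 = 8358)
(-4*(1*(-3) - 2)*(-5) - 15)²/u = (-4*(1*(-3) - 2)*(-5) - 15)²/8358 = (-4*(-3 - 2)*(-5) - 15)²*(1/8358) = (-4*(-5)*(-5) - 15)²*(1/8358) = (20*(-5) - 15)²*(1/8358) = (-100 - 15)²*(1/8358) = (-115)²*(1/8358) = 13225*(1/8358) = 13225/8358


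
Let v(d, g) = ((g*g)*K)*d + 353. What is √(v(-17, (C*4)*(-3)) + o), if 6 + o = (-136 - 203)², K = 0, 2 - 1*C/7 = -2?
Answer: 2*√28817 ≈ 339.51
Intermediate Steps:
C = 28 (C = 14 - 7*(-2) = 14 + 14 = 28)
v(d, g) = 353 (v(d, g) = ((g*g)*0)*d + 353 = (g²*0)*d + 353 = 0*d + 353 = 0 + 353 = 353)
o = 114915 (o = -6 + (-136 - 203)² = -6 + (-339)² = -6 + 114921 = 114915)
√(v(-17, (C*4)*(-3)) + o) = √(353 + 114915) = √115268 = 2*√28817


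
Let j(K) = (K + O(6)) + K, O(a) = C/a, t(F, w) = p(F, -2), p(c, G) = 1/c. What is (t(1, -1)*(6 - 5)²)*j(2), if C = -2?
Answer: 11/3 ≈ 3.6667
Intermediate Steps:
t(F, w) = 1/F
O(a) = -2/a
j(K) = -⅓ + 2*K (j(K) = (K - 2/6) + K = (K - 2*⅙) + K = (K - ⅓) + K = (-⅓ + K) + K = -⅓ + 2*K)
(t(1, -1)*(6 - 5)²)*j(2) = ((6 - 5)²/1)*(-⅓ + 2*2) = (1*1²)*(-⅓ + 4) = (1*1)*(11/3) = 1*(11/3) = 11/3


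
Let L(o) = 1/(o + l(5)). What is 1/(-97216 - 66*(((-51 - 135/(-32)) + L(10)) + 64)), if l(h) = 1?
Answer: -16/1573735 ≈ -1.0167e-5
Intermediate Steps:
L(o) = 1/(1 + o) (L(o) = 1/(o + 1) = 1/(1 + o))
1/(-97216 - 66*(((-51 - 135/(-32)) + L(10)) + 64)) = 1/(-97216 - 66*(((-51 - 135/(-32)) + 1/(1 + 10)) + 64)) = 1/(-97216 - 66*(((-51 - 135*(-1/32)) + 1/11) + 64)) = 1/(-97216 - 66*(((-51 + 135/32) + 1/11) + 64)) = 1/(-97216 - 66*((-1497/32 + 1/11) + 64)) = 1/(-97216 - 66*(-16435/352 + 64)) = 1/(-97216 - 66*6093/352) = 1/(-97216 - 18279/16) = 1/(-1573735/16) = -16/1573735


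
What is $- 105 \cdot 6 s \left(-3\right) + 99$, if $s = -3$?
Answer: $-5571$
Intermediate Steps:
$- 105 \cdot 6 s \left(-3\right) + 99 = - 105 \cdot 6 \left(-3\right) \left(-3\right) + 99 = - 105 \left(\left(-18\right) \left(-3\right)\right) + 99 = \left(-105\right) 54 + 99 = -5670 + 99 = -5571$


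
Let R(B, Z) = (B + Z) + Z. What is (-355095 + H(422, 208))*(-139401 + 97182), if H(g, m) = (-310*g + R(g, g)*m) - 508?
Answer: 9418847805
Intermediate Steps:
R(B, Z) = B + 2*Z
H(g, m) = -508 - 310*g + 3*g*m (H(g, m) = (-310*g + (g + 2*g)*m) - 508 = (-310*g + (3*g)*m) - 508 = (-310*g + 3*g*m) - 508 = -508 - 310*g + 3*g*m)
(-355095 + H(422, 208))*(-139401 + 97182) = (-355095 + (-508 - 310*422 + 3*422*208))*(-139401 + 97182) = (-355095 + (-508 - 130820 + 263328))*(-42219) = (-355095 + 132000)*(-42219) = -223095*(-42219) = 9418847805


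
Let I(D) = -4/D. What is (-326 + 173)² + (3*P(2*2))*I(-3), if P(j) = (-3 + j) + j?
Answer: 23429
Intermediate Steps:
P(j) = -3 + 2*j
(-326 + 173)² + (3*P(2*2))*I(-3) = (-326 + 173)² + (3*(-3 + 2*(2*2)))*(-4/(-3)) = (-153)² + (3*(-3 + 2*4))*(-4*(-⅓)) = 23409 + (3*(-3 + 8))*(4/3) = 23409 + (3*5)*(4/3) = 23409 + 15*(4/3) = 23409 + 20 = 23429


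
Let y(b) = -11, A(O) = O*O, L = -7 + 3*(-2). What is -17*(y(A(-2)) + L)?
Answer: 408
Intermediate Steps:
L = -13 (L = -7 - 6 = -13)
A(O) = O²
-17*(y(A(-2)) + L) = -17*(-11 - 13) = -17*(-24) = 408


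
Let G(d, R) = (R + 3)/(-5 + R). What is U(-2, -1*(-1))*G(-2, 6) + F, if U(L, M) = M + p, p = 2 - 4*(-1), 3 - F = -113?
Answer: 179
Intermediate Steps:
F = 116 (F = 3 - 1*(-113) = 3 + 113 = 116)
p = 6 (p = 2 + 4 = 6)
U(L, M) = 6 + M (U(L, M) = M + 6 = 6 + M)
G(d, R) = (3 + R)/(-5 + R)
U(-2, -1*(-1))*G(-2, 6) + F = (6 - 1*(-1))*((3 + 6)/(-5 + 6)) + 116 = (6 + 1)*(9/1) + 116 = 7*(1*9) + 116 = 7*9 + 116 = 63 + 116 = 179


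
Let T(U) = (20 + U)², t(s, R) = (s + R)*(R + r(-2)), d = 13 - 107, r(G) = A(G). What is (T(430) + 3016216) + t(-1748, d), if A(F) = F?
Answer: 3395548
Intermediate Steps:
r(G) = G
d = -94
t(s, R) = (-2 + R)*(R + s) (t(s, R) = (s + R)*(R - 2) = (R + s)*(-2 + R) = (-2 + R)*(R + s))
(T(430) + 3016216) + t(-1748, d) = ((20 + 430)² + 3016216) + ((-94)² - 2*(-94) - 2*(-1748) - 94*(-1748)) = (450² + 3016216) + (8836 + 188 + 3496 + 164312) = (202500 + 3016216) + 176832 = 3218716 + 176832 = 3395548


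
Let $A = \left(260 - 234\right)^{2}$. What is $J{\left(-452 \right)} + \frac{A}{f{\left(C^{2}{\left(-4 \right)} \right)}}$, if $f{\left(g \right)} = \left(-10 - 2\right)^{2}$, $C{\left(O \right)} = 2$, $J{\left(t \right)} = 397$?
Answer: $\frac{14461}{36} \approx 401.69$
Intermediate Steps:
$A = 676$ ($A = 26^{2} = 676$)
$f{\left(g \right)} = 144$ ($f{\left(g \right)} = \left(-12\right)^{2} = 144$)
$J{\left(-452 \right)} + \frac{A}{f{\left(C^{2}{\left(-4 \right)} \right)}} = 397 + \frac{676}{144} = 397 + 676 \cdot \frac{1}{144} = 397 + \frac{169}{36} = \frac{14461}{36}$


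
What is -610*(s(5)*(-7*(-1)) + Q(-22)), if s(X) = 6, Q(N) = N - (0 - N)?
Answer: 1220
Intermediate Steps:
Q(N) = 2*N (Q(N) = N - (-1)*N = N + N = 2*N)
-610*(s(5)*(-7*(-1)) + Q(-22)) = -610*(6*(-7*(-1)) + 2*(-22)) = -610*(6*7 - 44) = -610*(42 - 44) = -610*(-2) = 1220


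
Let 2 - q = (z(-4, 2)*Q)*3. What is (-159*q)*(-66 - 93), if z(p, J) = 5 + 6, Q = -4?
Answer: 3387654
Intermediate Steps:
z(p, J) = 11
q = 134 (q = 2 - 11*(-4)*3 = 2 - (-44)*3 = 2 - 1*(-132) = 2 + 132 = 134)
(-159*q)*(-66 - 93) = (-159*134)*(-66 - 93) = -21306*(-159) = 3387654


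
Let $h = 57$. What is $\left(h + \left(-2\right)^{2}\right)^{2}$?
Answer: $3721$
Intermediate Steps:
$\left(h + \left(-2\right)^{2}\right)^{2} = \left(57 + \left(-2\right)^{2}\right)^{2} = \left(57 + 4\right)^{2} = 61^{2} = 3721$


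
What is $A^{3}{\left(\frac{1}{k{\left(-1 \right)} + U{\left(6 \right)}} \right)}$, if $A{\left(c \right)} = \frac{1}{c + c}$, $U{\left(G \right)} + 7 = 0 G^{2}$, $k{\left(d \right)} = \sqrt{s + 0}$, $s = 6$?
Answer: $- \frac{469}{8} + \frac{153 \sqrt{6}}{8} \approx -11.779$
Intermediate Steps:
$k{\left(d \right)} = \sqrt{6}$ ($k{\left(d \right)} = \sqrt{6 + 0} = \sqrt{6}$)
$U{\left(G \right)} = -7$ ($U{\left(G \right)} = -7 + 0 G^{2} = -7 + 0 = -7$)
$A{\left(c \right)} = \frac{1}{2 c}$
$A^{3}{\left(\frac{1}{k{\left(-1 \right)} + U{\left(6 \right)}} \right)} = \left(\frac{1}{2 \frac{1}{\sqrt{6} - 7}}\right)^{3} = \left(\frac{1}{2 \frac{1}{-7 + \sqrt{6}}}\right)^{3} = \left(\frac{-7 + \sqrt{6}}{2}\right)^{3} = \left(- \frac{7}{2} + \frac{\sqrt{6}}{2}\right)^{3}$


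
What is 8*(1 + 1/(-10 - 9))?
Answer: 144/19 ≈ 7.5789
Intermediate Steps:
8*(1 + 1/(-10 - 9)) = 8*(1 + 1/(-19)) = 8*(1 - 1/19) = 8*(18/19) = 144/19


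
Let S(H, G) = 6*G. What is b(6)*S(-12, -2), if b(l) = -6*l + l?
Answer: 360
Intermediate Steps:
b(l) = -5*l
b(6)*S(-12, -2) = (-5*6)*(6*(-2)) = -30*(-12) = 360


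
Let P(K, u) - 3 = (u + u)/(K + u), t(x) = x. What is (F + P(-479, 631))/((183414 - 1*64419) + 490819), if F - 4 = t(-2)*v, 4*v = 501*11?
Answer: -208255/46345864 ≈ -0.0044935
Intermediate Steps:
P(K, u) = 3 + 2*u/(K + u) (P(K, u) = 3 + (u + u)/(K + u) = 3 + (2*u)/(K + u) = 3 + 2*u/(K + u))
v = 5511/4 (v = (501*11)/4 = (1/4)*5511 = 5511/4 ≈ 1377.8)
F = -5503/2 (F = 4 - 2*5511/4 = 4 - 5511/2 = -5503/2 ≈ -2751.5)
(F + P(-479, 631))/((183414 - 1*64419) + 490819) = (-5503/2 + (3*(-479) + 5*631)/(-479 + 631))/((183414 - 1*64419) + 490819) = (-5503/2 + (-1437 + 3155)/152)/((183414 - 64419) + 490819) = (-5503/2 + (1/152)*1718)/(118995 + 490819) = (-5503/2 + 859/76)/609814 = -208255/76*1/609814 = -208255/46345864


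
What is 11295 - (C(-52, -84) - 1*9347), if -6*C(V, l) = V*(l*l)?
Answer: -40510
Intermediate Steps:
C(V, l) = -V*l²/6 (C(V, l) = -V*l*l/6 = -V*l²/6)
11295 - (C(-52, -84) - 1*9347) = 11295 - (-⅙*(-52)*(-84)² - 1*9347) = 11295 - (-⅙*(-52)*7056 - 9347) = 11295 - (61152 - 9347) = 11295 - 1*51805 = 11295 - 51805 = -40510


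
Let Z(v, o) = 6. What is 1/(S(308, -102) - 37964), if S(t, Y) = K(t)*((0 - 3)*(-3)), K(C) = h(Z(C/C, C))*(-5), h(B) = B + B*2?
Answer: -1/38774 ≈ -2.5790e-5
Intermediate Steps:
h(B) = 3*B (h(B) = B + 2*B = 3*B)
K(C) = -90 (K(C) = (3*6)*(-5) = 18*(-5) = -90)
S(t, Y) = -810 (S(t, Y) = -90*(0 - 3)*(-3) = -(-270)*(-3) = -90*9 = -810)
1/(S(308, -102) - 37964) = 1/(-810 - 37964) = 1/(-38774) = -1/38774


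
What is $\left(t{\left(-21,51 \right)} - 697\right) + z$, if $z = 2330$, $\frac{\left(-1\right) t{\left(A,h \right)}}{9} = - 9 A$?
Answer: $-68$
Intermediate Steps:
$t{\left(A,h \right)} = 81 A$ ($t{\left(A,h \right)} = - 9 \left(- 9 A\right) = 81 A$)
$\left(t{\left(-21,51 \right)} - 697\right) + z = \left(81 \left(-21\right) - 697\right) + 2330 = \left(-1701 - 697\right) + 2330 = -2398 + 2330 = -68$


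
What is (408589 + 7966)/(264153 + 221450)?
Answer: 416555/485603 ≈ 0.85781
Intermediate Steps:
(408589 + 7966)/(264153 + 221450) = 416555/485603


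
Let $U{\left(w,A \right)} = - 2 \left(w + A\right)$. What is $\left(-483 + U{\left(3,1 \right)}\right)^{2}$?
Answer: $241081$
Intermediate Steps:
$U{\left(w,A \right)} = - 2 A - 2 w$ ($U{\left(w,A \right)} = - 2 \left(A + w\right) = - 2 A - 2 w$)
$\left(-483 + U{\left(3,1 \right)}\right)^{2} = \left(-483 - 8\right)^{2} = \left(-491\right)^{2} = 241081$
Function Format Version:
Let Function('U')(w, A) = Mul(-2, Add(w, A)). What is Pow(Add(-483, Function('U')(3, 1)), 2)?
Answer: 241081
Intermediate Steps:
Function('U')(w, A) = Add(Mul(-2, A), Mul(-2, w)) (Function('U')(w, A) = Mul(-2, Add(A, w)) = Add(Mul(-2, A), Mul(-2, w)))
Pow(Add(-483, Function('U')(3, 1)), 2) = Pow(Add(-483, Add(Mul(-2, 1), Mul(-2, 3))), 2) = Pow(Add(-483, Add(-2, -6)), 2) = Pow(Add(-483, -8), 2) = Pow(-491, 2) = 241081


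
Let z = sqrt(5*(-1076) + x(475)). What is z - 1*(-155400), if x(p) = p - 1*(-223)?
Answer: 155400 + I*sqrt(4682) ≈ 1.554e+5 + 68.425*I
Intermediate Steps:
x(p) = 223 + p (x(p) = p + 223 = 223 + p)
z = I*sqrt(4682) (z = sqrt(5*(-1076) + (223 + 475)) = sqrt(-5380 + 698) = sqrt(-4682) = I*sqrt(4682) ≈ 68.425*I)
z - 1*(-155400) = I*sqrt(4682) - 1*(-155400) = I*sqrt(4682) + 155400 = 155400 + I*sqrt(4682)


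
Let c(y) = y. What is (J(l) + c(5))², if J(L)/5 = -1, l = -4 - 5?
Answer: 0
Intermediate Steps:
l = -9
J(L) = -5 (J(L) = 5*(-1) = -5)
(J(l) + c(5))² = (-5 + 5)² = 0² = 0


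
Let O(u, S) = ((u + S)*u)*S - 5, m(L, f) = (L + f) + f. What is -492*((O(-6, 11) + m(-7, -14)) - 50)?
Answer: 206640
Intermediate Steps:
m(L, f) = L + 2*f
O(u, S) = -5 + S*u*(S + u) (O(u, S) = ((S + u)*u)*S - 5 = (u*(S + u))*S - 5 = S*u*(S + u) - 5 = -5 + S*u*(S + u))
-492*((O(-6, 11) + m(-7, -14)) - 50) = -492*(((-5 + 11*(-6)**2 - 6*11**2) + (-7 + 2*(-14))) - 50) = -492*(((-5 + 11*36 - 6*121) + (-7 - 28)) - 50) = -492*(((-5 + 396 - 726) - 35) - 50) = -492*((-335 - 35) - 50) = -492*(-370 - 50) = -492*(-420) = 206640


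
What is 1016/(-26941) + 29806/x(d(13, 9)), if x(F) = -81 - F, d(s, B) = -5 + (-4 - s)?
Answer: -803063390/1589519 ≈ -505.22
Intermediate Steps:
d(s, B) = -9 - s
1016/(-26941) + 29806/x(d(13, 9)) = 1016/(-26941) + 29806/(-81 - (-9 - 1*13)) = 1016*(-1/26941) + 29806/(-81 - (-9 - 13)) = -1016/26941 + 29806/(-81 - 1*(-22)) = -1016/26941 + 29806/(-81 + 22) = -1016/26941 + 29806/(-59) = -1016/26941 + 29806*(-1/59) = -1016/26941 - 29806/59 = -803063390/1589519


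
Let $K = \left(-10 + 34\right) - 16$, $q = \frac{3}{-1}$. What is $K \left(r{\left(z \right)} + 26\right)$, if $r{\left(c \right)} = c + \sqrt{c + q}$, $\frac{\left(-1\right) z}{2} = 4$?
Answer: $144 + 8 i \sqrt{11} \approx 144.0 + 26.533 i$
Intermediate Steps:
$z = -8$ ($z = \left(-2\right) 4 = -8$)
$q = -3$ ($q = 3 \left(-1\right) = -3$)
$K = 8$ ($K = 24 - 16 = 8$)
$r{\left(c \right)} = c + \sqrt{-3 + c}$ ($r{\left(c \right)} = c + \sqrt{c - 3} = c + \sqrt{-3 + c}$)
$K \left(r{\left(z \right)} + 26\right) = 8 \left(\left(-8 + \sqrt{-3 - 8}\right) + 26\right) = 8 \left(\left(-8 + \sqrt{-11}\right) + 26\right) = 8 \left(\left(-8 + i \sqrt{11}\right) + 26\right) = 8 \left(18 + i \sqrt{11}\right) = 144 + 8 i \sqrt{11}$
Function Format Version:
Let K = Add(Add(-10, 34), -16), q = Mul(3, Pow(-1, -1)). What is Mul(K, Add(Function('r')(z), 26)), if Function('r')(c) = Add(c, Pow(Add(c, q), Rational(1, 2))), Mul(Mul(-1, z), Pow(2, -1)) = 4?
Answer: Add(144, Mul(8, I, Pow(11, Rational(1, 2)))) ≈ Add(144.00, Mul(26.533, I))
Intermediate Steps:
z = -8 (z = Mul(-2, 4) = -8)
q = -3 (q = Mul(3, -1) = -3)
K = 8 (K = Add(24, -16) = 8)
Function('r')(c) = Add(c, Pow(Add(-3, c), Rational(1, 2))) (Function('r')(c) = Add(c, Pow(Add(c, -3), Rational(1, 2))) = Add(c, Pow(Add(-3, c), Rational(1, 2))))
Mul(K, Add(Function('r')(z), 26)) = Mul(8, Add(Add(-8, Pow(Add(-3, -8), Rational(1, 2))), 26)) = Mul(8, Add(Add(-8, Pow(-11, Rational(1, 2))), 26)) = Mul(8, Add(Add(-8, Mul(I, Pow(11, Rational(1, 2)))), 26)) = Mul(8, Add(18, Mul(I, Pow(11, Rational(1, 2))))) = Add(144, Mul(8, I, Pow(11, Rational(1, 2))))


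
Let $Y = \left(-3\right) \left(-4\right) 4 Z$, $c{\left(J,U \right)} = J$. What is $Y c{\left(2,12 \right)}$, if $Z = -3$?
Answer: $-288$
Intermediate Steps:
$Y = -144$ ($Y = \left(-3\right) \left(-4\right) 4 \left(-3\right) = 12 \left(-12\right) = -144$)
$Y c{\left(2,12 \right)} = \left(-144\right) 2 = -288$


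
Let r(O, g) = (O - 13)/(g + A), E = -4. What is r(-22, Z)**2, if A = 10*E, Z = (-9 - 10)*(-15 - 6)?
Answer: 1225/128881 ≈ 0.0095049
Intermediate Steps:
Z = 399 (Z = -19*(-21) = 399)
A = -40 (A = 10*(-4) = -40)
r(O, g) = (-13 + O)/(-40 + g) (r(O, g) = (O - 13)/(g - 40) = (-13 + O)/(-40 + g))
r(-22, Z)**2 = ((-13 - 22)/(-40 + 399))**2 = (-35/359)**2 = 1225/128881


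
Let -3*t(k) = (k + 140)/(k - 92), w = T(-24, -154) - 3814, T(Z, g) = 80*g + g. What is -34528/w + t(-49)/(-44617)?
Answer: 20363910970/9606352419 ≈ 2.1198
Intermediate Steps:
T(Z, g) = 81*g
w = -16288 (w = 81*(-154) - 3814 = -12474 - 3814 = -16288)
t(k) = -(140 + k)/(3*(-92 + k)) (t(k) = -(k + 140)/(3*(k - 92)) = -(140 + k)/(3*(-92 + k)))
-34528/w + t(-49)/(-44617) = -34528/(-16288) + ((-140 - 1*(-49))/(3*(-92 - 49)))/(-44617) = -34528*(-1/16288) + ((⅓)*(-140 + 49)/(-141))*(-1/44617) = 1079/509 + ((⅓)*(-1/141)*(-91))*(-1/44617) = 1079/509 + (91/423)*(-1/44617) = 1079/509 - 91/18872991 = 20363910970/9606352419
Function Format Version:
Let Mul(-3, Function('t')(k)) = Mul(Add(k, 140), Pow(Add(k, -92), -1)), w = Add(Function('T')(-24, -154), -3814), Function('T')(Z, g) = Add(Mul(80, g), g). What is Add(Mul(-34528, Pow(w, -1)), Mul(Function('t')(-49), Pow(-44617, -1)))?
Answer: Rational(20363910970, 9606352419) ≈ 2.1198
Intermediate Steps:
Function('T')(Z, g) = Mul(81, g)
w = -16288 (w = Add(Mul(81, -154), -3814) = Add(-12474, -3814) = -16288)
Function('t')(k) = Mul(Rational(-1, 3), Pow(Add(-92, k), -1), Add(140, k)) (Function('t')(k) = Mul(Rational(-1, 3), Mul(Add(k, 140), Pow(Add(k, -92), -1))) = Mul(Rational(-1, 3), Mul(Add(140, k), Pow(Add(-92, k), -1))) = Mul(Rational(-1, 3), Mul(Pow(Add(-92, k), -1), Add(140, k))) = Mul(Rational(-1, 3), Pow(Add(-92, k), -1), Add(140, k)))
Add(Mul(-34528, Pow(w, -1)), Mul(Function('t')(-49), Pow(-44617, -1))) = Add(Mul(-34528, Pow(-16288, -1)), Mul(Mul(Rational(1, 3), Pow(Add(-92, -49), -1), Add(-140, Mul(-1, -49))), Pow(-44617, -1))) = Add(Mul(-34528, Rational(-1, 16288)), Mul(Mul(Rational(1, 3), Pow(-141, -1), Add(-140, 49)), Rational(-1, 44617))) = Add(Rational(1079, 509), Mul(Mul(Rational(1, 3), Rational(-1, 141), -91), Rational(-1, 44617))) = Add(Rational(1079, 509), Mul(Rational(91, 423), Rational(-1, 44617))) = Add(Rational(1079, 509), Rational(-91, 18872991)) = Rational(20363910970, 9606352419)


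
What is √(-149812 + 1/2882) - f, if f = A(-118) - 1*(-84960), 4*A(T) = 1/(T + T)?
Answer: -80202239/944 + I*√1244327083406/2882 ≈ -84960.0 + 387.06*I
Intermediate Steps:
A(T) = 1/(8*T) (A(T) = 1/(4*(T + T)) = 1/(4*((2*T))) = (1/(2*T))/4 = 1/(8*T))
f = 80202239/944 (f = (⅛)/(-118) - 1*(-84960) = (⅛)*(-1/118) + 84960 = -1/944 + 84960 = 80202239/944 ≈ 84960.)
√(-149812 + 1/2882) - f = √(-149812 + 1/2882) - 1*80202239/944 = √(-149812 + 1/2882) - 80202239/944 = √(-431758183/2882) - 80202239/944 = I*√1244327083406/2882 - 80202239/944 = -80202239/944 + I*√1244327083406/2882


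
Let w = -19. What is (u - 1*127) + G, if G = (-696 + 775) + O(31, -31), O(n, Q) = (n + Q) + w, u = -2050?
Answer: -2117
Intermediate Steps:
O(n, Q) = -19 + Q + n (O(n, Q) = (n + Q) - 19 = (Q + n) - 19 = -19 + Q + n)
G = 60 (G = (-696 + 775) + (-19 - 31 + 31) = 79 - 19 = 60)
(u - 1*127) + G = (-2050 - 1*127) + 60 = (-2050 - 127) + 60 = -2177 + 60 = -2117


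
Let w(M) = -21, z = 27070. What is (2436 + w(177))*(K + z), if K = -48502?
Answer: -51758280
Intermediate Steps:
(2436 + w(177))*(K + z) = (2436 - 21)*(-48502 + 27070) = 2415*(-21432) = -51758280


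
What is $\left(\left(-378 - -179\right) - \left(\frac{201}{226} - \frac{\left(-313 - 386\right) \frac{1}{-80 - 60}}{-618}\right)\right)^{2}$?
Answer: $\frac{424386879704129241}{10620559566400} \approx 39959.0$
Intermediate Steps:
$\left(\left(-378 - -179\right) - \left(\frac{201}{226} - \frac{\left(-313 - 386\right) \frac{1}{-80 - 60}}{-618}\right)\right)^{2} = \left(\left(-378 + 179\right) - \left(\frac{201}{226} - - \frac{699}{-140} \left(- \frac{1}{618}\right)\right)\right)^{2} = \left(-199 - \left(\frac{201}{226} - \left(-699\right) \left(- \frac{1}{140}\right) \left(- \frac{1}{618}\right)\right)\right)^{2} = \left(-199 + \left(- \frac{201}{226} + \frac{699}{140} \left(- \frac{1}{618}\right)\right)\right)^{2} = \left(-199 - \frac{2924749}{3258920}\right)^{2} = \left(- \frac{651449829}{3258920}\right)^{2} = \frac{424386879704129241}{10620559566400}$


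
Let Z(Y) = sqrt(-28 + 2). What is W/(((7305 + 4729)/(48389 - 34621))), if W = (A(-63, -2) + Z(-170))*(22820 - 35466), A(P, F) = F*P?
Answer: -10968938064/6017 - 87055064*I*sqrt(26)/6017 ≈ -1.823e+6 - 73774.0*I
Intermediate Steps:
Z(Y) = I*sqrt(26) (Z(Y) = sqrt(-26) = I*sqrt(26))
W = -1593396 - 12646*I*sqrt(26) (W = (-2*(-63) + I*sqrt(26))*(22820 - 35466) = (126 + I*sqrt(26))*(-12646) = -1593396 - 12646*I*sqrt(26) ≈ -1.5934e+6 - 64482.0*I)
W/(((7305 + 4729)/(48389 - 34621))) = (-1593396 - 12646*I*sqrt(26))/(((7305 + 4729)/(48389 - 34621))) = (-1593396 - 12646*I*sqrt(26))/((12034/13768)) = (-1593396 - 12646*I*sqrt(26))/((12034*(1/13768))) = (-1593396 - 12646*I*sqrt(26))/(6017/6884) = (-1593396 - 12646*I*sqrt(26))*(6884/6017) = -10968938064/6017 - 87055064*I*sqrt(26)/6017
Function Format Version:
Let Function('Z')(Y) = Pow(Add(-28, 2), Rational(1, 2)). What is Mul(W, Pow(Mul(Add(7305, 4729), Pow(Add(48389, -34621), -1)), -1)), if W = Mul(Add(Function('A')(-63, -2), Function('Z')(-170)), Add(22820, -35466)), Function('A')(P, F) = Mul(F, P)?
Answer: Add(Rational(-10968938064, 6017), Mul(Rational(-87055064, 6017), I, Pow(26, Rational(1, 2)))) ≈ Add(-1.8230e+6, Mul(-73774., I))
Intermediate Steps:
Function('Z')(Y) = Mul(I, Pow(26, Rational(1, 2))) (Function('Z')(Y) = Pow(-26, Rational(1, 2)) = Mul(I, Pow(26, Rational(1, 2))))
W = Add(-1593396, Mul(-12646, I, Pow(26, Rational(1, 2)))) (W = Mul(Add(Mul(-2, -63), Mul(I, Pow(26, Rational(1, 2)))), Add(22820, -35466)) = Mul(Add(126, Mul(I, Pow(26, Rational(1, 2)))), -12646) = Add(-1593396, Mul(-12646, I, Pow(26, Rational(1, 2)))) ≈ Add(-1.5934e+6, Mul(-64482., I)))
Mul(W, Pow(Mul(Add(7305, 4729), Pow(Add(48389, -34621), -1)), -1)) = Mul(Add(-1593396, Mul(-12646, I, Pow(26, Rational(1, 2)))), Pow(Mul(Add(7305, 4729), Pow(Add(48389, -34621), -1)), -1)) = Mul(Add(-1593396, Mul(-12646, I, Pow(26, Rational(1, 2)))), Pow(Mul(12034, Pow(13768, -1)), -1)) = Mul(Add(-1593396, Mul(-12646, I, Pow(26, Rational(1, 2)))), Pow(Mul(12034, Rational(1, 13768)), -1)) = Mul(Add(-1593396, Mul(-12646, I, Pow(26, Rational(1, 2)))), Pow(Rational(6017, 6884), -1)) = Mul(Add(-1593396, Mul(-12646, I, Pow(26, Rational(1, 2)))), Rational(6884, 6017)) = Add(Rational(-10968938064, 6017), Mul(Rational(-87055064, 6017), I, Pow(26, Rational(1, 2))))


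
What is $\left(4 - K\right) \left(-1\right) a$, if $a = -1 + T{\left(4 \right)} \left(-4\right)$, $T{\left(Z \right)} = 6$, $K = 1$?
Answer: $75$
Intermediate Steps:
$a = -25$ ($a = -1 + 6 \left(-4\right) = -1 - 24 = -25$)
$\left(4 - K\right) \left(-1\right) a = \left(4 - 1\right) \left(-1\right) \left(-25\right) = 3 \left(-1\right) \left(-25\right) = \left(-3\right) \left(-25\right) = 75$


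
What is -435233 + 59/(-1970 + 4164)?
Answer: -954901143/2194 ≈ -4.3523e+5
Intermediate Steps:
-435233 + 59/(-1970 + 4164) = -435233 + 59/2194 = -954901143/2194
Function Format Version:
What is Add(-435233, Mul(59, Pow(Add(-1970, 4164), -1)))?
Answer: Rational(-954901143, 2194) ≈ -4.3523e+5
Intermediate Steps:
Add(-435233, Mul(59, Pow(Add(-1970, 4164), -1))) = Add(-435233, Mul(59, Pow(2194, -1))) = Add(-435233, Mul(59, Rational(1, 2194))) = Add(-435233, Rational(59, 2194)) = Rational(-954901143, 2194)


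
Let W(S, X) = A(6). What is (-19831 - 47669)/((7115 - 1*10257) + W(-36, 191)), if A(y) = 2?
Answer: 3375/157 ≈ 21.497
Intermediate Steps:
W(S, X) = 2
(-19831 - 47669)/((7115 - 1*10257) + W(-36, 191)) = (-19831 - 47669)/((7115 - 1*10257) + 2) = -67500/((7115 - 10257) + 2) = -67500/(-3142 + 2) = -67500/(-3140) = -67500*(-1/3140) = 3375/157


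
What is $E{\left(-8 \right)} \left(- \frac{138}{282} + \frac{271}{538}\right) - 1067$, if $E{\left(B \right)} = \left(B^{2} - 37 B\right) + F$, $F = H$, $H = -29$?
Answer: $- \frac{26860009}{25286} \approx -1062.2$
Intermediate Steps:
$F = -29$
$E{\left(B \right)} = -29 + B^{2} - 37 B$ ($E{\left(B \right)} = \left(B^{2} - 37 B\right) - 29 = -29 + B^{2} - 37 B$)
$E{\left(-8 \right)} \left(- \frac{138}{282} + \frac{271}{538}\right) - 1067 = \left(-29 + \left(-8\right)^{2} - -296\right) \left(- \frac{138}{282} + \frac{271}{538}\right) - 1067 = \left(-29 + 64 + 296\right) \left(\left(-138\right) \frac{1}{282} + 271 \cdot \frac{1}{538}\right) - 1067 = 331 \left(- \frac{23}{47} + \frac{271}{538}\right) - 1067 = 331 \cdot \frac{363}{25286} - 1067 = \frac{120153}{25286} - 1067 = - \frac{26860009}{25286}$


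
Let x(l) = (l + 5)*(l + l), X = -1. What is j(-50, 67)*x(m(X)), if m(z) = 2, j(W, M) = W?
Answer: -1400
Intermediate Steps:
x(l) = 2*l*(5 + l) (x(l) = (5 + l)*(2*l) = 2*l*(5 + l))
j(-50, 67)*x(m(X)) = -100*2*(5 + 2) = -100*2*7 = -50*28 = -1400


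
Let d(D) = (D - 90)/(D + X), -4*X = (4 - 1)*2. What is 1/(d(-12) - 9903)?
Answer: -9/89059 ≈ -0.00010106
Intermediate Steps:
X = -3/2 (X = -(4 - 1)*2/4 = -3*2/4 = -1/4*6 = -3/2 ≈ -1.5000)
d(D) = (-90 + D)/(-3/2 + D) (d(D) = (D - 90)/(D - 3/2) = (-90 + D)/(-3/2 + D))
1/(d(-12) - 9903) = 1/(2*(-90 - 12)/(-3 + 2*(-12)) - 9903) = 1/(2*(-102)/(-3 - 24) - 9903) = 1/(2*(-102)/(-27) - 9903) = 1/(2*(-1/27)*(-102) - 9903) = 1/(68/9 - 9903) = 1/(-89059/9) = -9/89059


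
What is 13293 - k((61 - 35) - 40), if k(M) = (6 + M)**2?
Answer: 13229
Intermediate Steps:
13293 - k((61 - 35) - 40) = 13293 - (6 + ((61 - 35) - 40))**2 = 13293 - (6 + (26 - 40))**2 = 13293 - (6 - 14)**2 = 13293 - 1*(-8)**2 = 13293 - 1*64 = 13293 - 64 = 13229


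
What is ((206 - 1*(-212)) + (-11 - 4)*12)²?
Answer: 56644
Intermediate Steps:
((206 - 1*(-212)) + (-11 - 4)*12)² = ((206 + 212) - 15*12)² = (418 - 180)² = 238² = 56644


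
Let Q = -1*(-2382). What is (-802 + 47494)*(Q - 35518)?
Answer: -1547186112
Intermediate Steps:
Q = 2382
(-802 + 47494)*(Q - 35518) = (-802 + 47494)*(2382 - 35518) = 46692*(-33136) = -1547186112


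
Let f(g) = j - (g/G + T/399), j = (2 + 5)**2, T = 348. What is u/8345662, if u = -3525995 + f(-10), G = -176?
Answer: -41267682857/97677628048 ≈ -0.42249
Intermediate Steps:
j = 49 (j = 7**2 = 49)
f(g) = 6401/133 + g/176 (f(g) = 49 - (g/(-176) + 348/399) = 49 - (g*(-1/176) + 348*(1/399)) = 49 - (-g/176 + 116/133) = 49 - (116/133 - g/176) = 49 + (-116/133 + g/176) = 6401/133 + g/176)
u = -41267682857/11704 (u = -3525995 + (6401/133 + (1/176)*(-10)) = -3525995 + (6401/133 - 5/88) = -3525995 + 562623/11704 = -41267682857/11704 ≈ -3.5259e+6)
u/8345662 = -41267682857/11704/8345662 = -41267682857/11704*1/8345662 = -41267682857/97677628048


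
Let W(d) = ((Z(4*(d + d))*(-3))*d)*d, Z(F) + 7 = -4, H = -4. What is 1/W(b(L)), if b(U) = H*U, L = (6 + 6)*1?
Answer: 1/76032 ≈ 1.3152e-5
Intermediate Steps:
L = 12 (L = 12*1 = 12)
Z(F) = -11 (Z(F) = -7 - 4 = -11)
b(U) = -4*U
W(d) = 33*d² (W(d) = ((-11*(-3))*d)*d = (33*d)*d = 33*d²)
1/W(b(L)) = 1/(33*(-4*12)²) = 1/(33*(-48)²) = 1/(33*2304) = 1/76032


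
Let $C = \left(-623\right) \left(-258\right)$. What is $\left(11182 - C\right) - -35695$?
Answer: $-113857$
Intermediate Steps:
$C = 160734$
$\left(11182 - C\right) - -35695 = \left(11182 - 160734\right) - -35695 = \left(11182 - 160734\right) + 35695 = -149552 + 35695 = -113857$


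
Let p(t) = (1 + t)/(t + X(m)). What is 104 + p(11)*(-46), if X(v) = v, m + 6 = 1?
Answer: 12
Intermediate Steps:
m = -5 (m = -6 + 1 = -5)
p(t) = (1 + t)/(-5 + t) (p(t) = (1 + t)/(t - 5) = (1 + t)/(-5 + t))
104 + p(11)*(-46) = 104 + ((1 + 11)/(-5 + 11))*(-46) = 104 + (12/6)*(-46) = 104 + ((⅙)*12)*(-46) = 104 + 2*(-46) = 104 - 92 = 12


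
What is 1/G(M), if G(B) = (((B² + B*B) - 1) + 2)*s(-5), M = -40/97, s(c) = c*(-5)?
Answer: 9409/315225 ≈ 0.029849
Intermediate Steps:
s(c) = -5*c
M = -40/97 (M = -40*1/97 = -40/97 ≈ -0.41237)
G(B) = 25 + 50*B² (G(B) = (((B² + B*B) - 1) + 2)*(-5*(-5)) = (((B² + B²) - 1) + 2)*25 = ((2*B² - 1) + 2)*25 = ((-1 + 2*B²) + 2)*25 = (1 + 2*B²)*25 = 25 + 50*B²)
1/G(M) = 1/(25 + 50*(-40/97)²) = 1/(25 + 50*(1600/9409)) = 1/(25 + 80000/9409) = 1/(315225/9409) = 9409/315225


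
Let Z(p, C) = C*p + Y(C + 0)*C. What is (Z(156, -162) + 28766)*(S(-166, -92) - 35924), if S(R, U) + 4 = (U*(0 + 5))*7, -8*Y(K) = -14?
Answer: -125684654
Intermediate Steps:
Y(K) = 7/4 (Y(K) = -⅛*(-14) = 7/4)
Z(p, C) = 7*C/4 + C*p (Z(p, C) = C*p + 7*C/4 = 7*C/4 + C*p)
S(R, U) = -4 + 35*U (S(R, U) = -4 + (U*(0 + 5))*7 = -4 + (U*5)*7 = -4 + (5*U)*7 = -4 + 35*U)
(Z(156, -162) + 28766)*(S(-166, -92) - 35924) = ((¼)*(-162)*(7 + 4*156) + 28766)*((-4 + 35*(-92)) - 35924) = ((¼)*(-162)*(7 + 624) + 28766)*((-4 - 3220) - 35924) = ((¼)*(-162)*631 + 28766)*(-3224 - 35924) = (-51111/2 + 28766)*(-39148) = (6421/2)*(-39148) = -125684654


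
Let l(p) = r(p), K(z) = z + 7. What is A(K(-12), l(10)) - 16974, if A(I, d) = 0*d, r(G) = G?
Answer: -16974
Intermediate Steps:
K(z) = 7 + z
l(p) = p
A(I, d) = 0
A(K(-12), l(10)) - 16974 = 0 - 16974 = -16974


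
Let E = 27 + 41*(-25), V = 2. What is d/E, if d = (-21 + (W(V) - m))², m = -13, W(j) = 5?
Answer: -9/998 ≈ -0.0090180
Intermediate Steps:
d = 9 (d = (-21 + (5 - 1*(-13)))² = (-21 + (5 + 13))² = (-21 + 18)² = (-3)² = 9)
E = -998 (E = 27 - 1025 = -998)
d/E = 9/(-998) = 9*(-1/998) = -9/998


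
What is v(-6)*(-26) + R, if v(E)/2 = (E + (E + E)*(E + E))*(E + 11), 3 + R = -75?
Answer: -35958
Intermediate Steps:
R = -78 (R = -3 - 75 = -78)
v(E) = 2*(11 + E)*(E + 4*E**2) (v(E) = 2*((E + (E + E)*(E + E))*(E + 11)) = 2*((E + (2*E)*(2*E))*(11 + E)) = 2*((E + 4*E**2)*(11 + E)) = 2*((11 + E)*(E + 4*E**2)) = 2*(11 + E)*(E + 4*E**2))
v(-6)*(-26) + R = (2*(-6)*(11 + 4*(-6)**2 + 45*(-6)))*(-26) - 78 = (2*(-6)*(11 + 4*36 - 270))*(-26) - 78 = (2*(-6)*(11 + 144 - 270))*(-26) - 78 = (2*(-6)*(-115))*(-26) - 78 = 1380*(-26) - 78 = -35880 - 78 = -35958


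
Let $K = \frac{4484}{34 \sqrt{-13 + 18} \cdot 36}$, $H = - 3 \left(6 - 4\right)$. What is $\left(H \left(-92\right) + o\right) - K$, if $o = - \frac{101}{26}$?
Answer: $\frac{14251}{26} - \frac{1121 \sqrt{5}}{1530} \approx 546.48$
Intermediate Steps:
$o = - \frac{101}{26}$ ($o = \left(-101\right) \frac{1}{26} = - \frac{101}{26} \approx -3.8846$)
$H = -6$ ($H = \left(-3\right) 2 = -6$)
$K = \frac{1121 \sqrt{5}}{1530}$ ($K = \frac{4484}{34 \sqrt{5} \cdot 36} = \frac{4484}{1224 \sqrt{5}} = 4484 \frac{\sqrt{5}}{6120} = \frac{1121 \sqrt{5}}{1530} \approx 1.6383$)
$\left(H \left(-92\right) + o\right) - K = \left(\left(-6\right) \left(-92\right) - \frac{101}{26}\right) - \frac{1121 \sqrt{5}}{1530} = \left(552 - \frac{101}{26}\right) - \frac{1121 \sqrt{5}}{1530} = \frac{14251}{26} - \frac{1121 \sqrt{5}}{1530}$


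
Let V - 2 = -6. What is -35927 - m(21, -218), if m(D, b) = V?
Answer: -35923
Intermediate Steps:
V = -4 (V = 2 - 6 = -4)
m(D, b) = -4
-35927 - m(21, -218) = -35927 - 1*(-4) = -35927 + 4 = -35923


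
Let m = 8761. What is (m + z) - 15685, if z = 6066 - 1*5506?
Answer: -6364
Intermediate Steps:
z = 560 (z = 6066 - 5506 = 560)
(m + z) - 15685 = (8761 + 560) - 15685 = 9321 - 15685 = -6364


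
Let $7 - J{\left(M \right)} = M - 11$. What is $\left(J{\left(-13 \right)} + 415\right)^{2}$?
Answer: $198916$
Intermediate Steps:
$J{\left(M \right)} = 18 - M$ ($J{\left(M \right)} = 7 - \left(M - 11\right) = 7 - \left(-11 + M\right) = 18 - M$)
$\left(J{\left(-13 \right)} + 415\right)^{2} = \left(\left(18 - -13\right) + 415\right)^{2} = \left(\left(18 + 13\right) + 415\right)^{2} = \left(31 + 415\right)^{2} = 446^{2} = 198916$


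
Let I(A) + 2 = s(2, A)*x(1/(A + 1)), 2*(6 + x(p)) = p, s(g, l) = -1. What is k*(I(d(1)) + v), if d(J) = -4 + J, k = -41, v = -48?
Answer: 7175/4 ≈ 1793.8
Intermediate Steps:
x(p) = -6 + p/2
I(A) = 4 - 1/(2*(1 + A)) (I(A) = -2 - (-6 + 1/(2*(A + 1))) = -2 - (-6 + 1/(2*(1 + A))) = -2 + (6 - 1/(2*(1 + A))) = 4 - 1/(2*(1 + A)))
k*(I(d(1)) + v) = -41*((7 + 8*(-4 + 1))/(2*(1 + (-4 + 1))) - 48) = -41*((7 + 8*(-3))/(2*(1 - 3)) - 48) = -41*((1/2)*(7 - 24)/(-2) - 48) = -41*((1/2)*(-1/2)*(-17) - 48) = -41*(17/4 - 48) = -41*(-175/4) = 7175/4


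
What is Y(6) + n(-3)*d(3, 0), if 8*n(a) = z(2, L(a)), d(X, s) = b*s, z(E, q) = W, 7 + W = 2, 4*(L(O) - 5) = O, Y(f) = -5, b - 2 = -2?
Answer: -5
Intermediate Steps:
b = 0 (b = 2 - 2 = 0)
L(O) = 5 + O/4
W = -5 (W = -7 + 2 = -5)
z(E, q) = -5
d(X, s) = 0 (d(X, s) = 0*s = 0)
n(a) = -5/8 (n(a) = (⅛)*(-5) = -5/8)
Y(6) + n(-3)*d(3, 0) = -5 - 5/8*0 = -5 + 0 = -5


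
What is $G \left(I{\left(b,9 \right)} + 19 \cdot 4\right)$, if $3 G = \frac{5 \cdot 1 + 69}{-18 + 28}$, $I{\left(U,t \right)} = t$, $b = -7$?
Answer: $\frac{629}{3} \approx 209.67$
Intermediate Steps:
$G = \frac{37}{15}$ ($G = \frac{\left(5 \cdot 1 + 69\right) \frac{1}{-18 + 28}}{3} = \frac{\left(5 + 69\right) \frac{1}{10}}{3} = \frac{74 \cdot \frac{1}{10}}{3} = \frac{1}{3} \cdot \frac{37}{5} = \frac{37}{15} \approx 2.4667$)
$G \left(I{\left(b,9 \right)} + 19 \cdot 4\right) = \frac{37 \left(9 + 19 \cdot 4\right)}{15} = \frac{37 \left(9 + 76\right)}{15} = \frac{37}{15} \cdot 85 = \frac{629}{3}$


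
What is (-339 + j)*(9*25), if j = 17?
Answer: -72450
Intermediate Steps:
(-339 + j)*(9*25) = (-339 + 17)*(9*25) = -322*225 = -72450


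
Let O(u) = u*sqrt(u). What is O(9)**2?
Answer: 729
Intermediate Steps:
O(u) = u**(3/2)
O(9)**2 = (9**(3/2))**2 = 27**2 = 729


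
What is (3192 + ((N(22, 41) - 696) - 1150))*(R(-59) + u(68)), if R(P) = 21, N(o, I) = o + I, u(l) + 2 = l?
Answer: 122583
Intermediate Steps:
u(l) = -2 + l
N(o, I) = I + o
(3192 + ((N(22, 41) - 696) - 1150))*(R(-59) + u(68)) = (3192 + (((41 + 22) - 696) - 1150))*(21 + (-2 + 68)) = (3192 + ((63 - 696) - 1150))*(21 + 66) = (3192 + (-633 - 1150))*87 = (3192 - 1783)*87 = 1409*87 = 122583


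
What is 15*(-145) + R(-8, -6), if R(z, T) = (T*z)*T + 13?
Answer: -2450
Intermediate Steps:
R(z, T) = 13 + z*T**2 (R(z, T) = z*T**2 + 13 = 13 + z*T**2)
15*(-145) + R(-8, -6) = 15*(-145) + (13 - 8*(-6)**2) = -2175 + (13 - 8*36) = -2175 + (13 - 288) = -2175 - 275 = -2450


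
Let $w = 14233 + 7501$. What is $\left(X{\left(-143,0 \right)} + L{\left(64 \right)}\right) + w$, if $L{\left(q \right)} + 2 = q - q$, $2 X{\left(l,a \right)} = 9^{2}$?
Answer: $\frac{43545}{2} \approx 21773.0$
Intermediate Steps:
$X{\left(l,a \right)} = \frac{81}{2}$ ($X{\left(l,a \right)} = \frac{9^{2}}{2} = \frac{1}{2} \cdot 81 = \frac{81}{2}$)
$L{\left(q \right)} = -2$ ($L{\left(q \right)} = -2 + \left(q - q\right) = -2 + 0 = -2$)
$w = 21734$
$\left(X{\left(-143,0 \right)} + L{\left(64 \right)}\right) + w = \left(\frac{81}{2} - 2\right) + 21734 = \frac{77}{2} + 21734 = \frac{43545}{2}$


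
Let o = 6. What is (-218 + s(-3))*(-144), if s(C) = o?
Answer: 30528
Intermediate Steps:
s(C) = 6
(-218 + s(-3))*(-144) = (-218 + 6)*(-144) = -212*(-144) = 30528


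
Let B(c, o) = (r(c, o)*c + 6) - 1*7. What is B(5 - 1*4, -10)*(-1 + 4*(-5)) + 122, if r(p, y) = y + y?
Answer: 563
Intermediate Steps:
r(p, y) = 2*y
B(c, o) = -1 + 2*c*o (B(c, o) = ((2*o)*c + 6) - 1*7 = (2*c*o + 6) - 7 = (6 + 2*c*o) - 7 = -1 + 2*c*o)
B(5 - 1*4, -10)*(-1 + 4*(-5)) + 122 = (-1 + 2*(5 - 1*4)*(-10))*(-1 + 4*(-5)) + 122 = (-1 + 2*(5 - 4)*(-10))*(-1 - 20) + 122 = (-1 + 2*1*(-10))*(-21) + 122 = (-1 - 20)*(-21) + 122 = -21*(-21) + 122 = 441 + 122 = 563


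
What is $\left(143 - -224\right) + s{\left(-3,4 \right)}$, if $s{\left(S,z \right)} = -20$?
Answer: $347$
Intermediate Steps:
$\left(143 - -224\right) + s{\left(-3,4 \right)} = \left(143 - -224\right) - 20 = \left(143 + 224\right) - 20 = 367 - 20 = 347$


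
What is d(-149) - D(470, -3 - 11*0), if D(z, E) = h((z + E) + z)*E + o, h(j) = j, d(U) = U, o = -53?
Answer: 2715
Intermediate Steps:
D(z, E) = -53 + E*(E + 2*z) (D(z, E) = ((z + E) + z)*E - 53 = ((E + z) + z)*E - 53 = (E + 2*z)*E - 53 = E*(E + 2*z) - 53 = -53 + E*(E + 2*z))
d(-149) - D(470, -3 - 11*0) = -149 - (-53 + (-3 - 11*0)*((-3 - 11*0) + 2*470)) = -149 - (-53 + (-3 + 0)*((-3 + 0) + 940)) = -149 - (-53 - 3*(-3 + 940)) = -149 - (-53 - 3*937) = -149 - (-53 - 2811) = -149 - 1*(-2864) = -149 + 2864 = 2715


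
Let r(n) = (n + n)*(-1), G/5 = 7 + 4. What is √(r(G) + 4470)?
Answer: 2*√1090 ≈ 66.030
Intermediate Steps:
G = 55 (G = 5*(7 + 4) = 5*11 = 55)
r(n) = -2*n (r(n) = (2*n)*(-1) = -2*n)
√(r(G) + 4470) = √(-2*55 + 4470) = √(-110 + 4470) = √4360 = 2*√1090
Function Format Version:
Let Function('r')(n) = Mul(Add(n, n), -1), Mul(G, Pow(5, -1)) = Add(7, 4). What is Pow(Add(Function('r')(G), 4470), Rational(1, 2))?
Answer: Mul(2, Pow(1090, Rational(1, 2))) ≈ 66.030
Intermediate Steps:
G = 55 (G = Mul(5, Add(7, 4)) = Mul(5, 11) = 55)
Function('r')(n) = Mul(-2, n) (Function('r')(n) = Mul(Mul(2, n), -1) = Mul(-2, n))
Pow(Add(Function('r')(G), 4470), Rational(1, 2)) = Pow(Add(Mul(-2, 55), 4470), Rational(1, 2)) = Pow(Add(-110, 4470), Rational(1, 2)) = Pow(4360, Rational(1, 2)) = Mul(2, Pow(1090, Rational(1, 2)))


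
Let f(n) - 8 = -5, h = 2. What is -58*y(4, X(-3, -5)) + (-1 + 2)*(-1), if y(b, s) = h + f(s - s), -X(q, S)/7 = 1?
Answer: -291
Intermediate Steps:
X(q, S) = -7 (X(q, S) = -7*1 = -7)
f(n) = 3 (f(n) = 8 - 5 = 3)
y(b, s) = 5 (y(b, s) = 2 + 3 = 5)
-58*y(4, X(-3, -5)) + (-1 + 2)*(-1) = -58*5 + (-1 + 2)*(-1) = -290 + 1*(-1) = -290 - 1 = -291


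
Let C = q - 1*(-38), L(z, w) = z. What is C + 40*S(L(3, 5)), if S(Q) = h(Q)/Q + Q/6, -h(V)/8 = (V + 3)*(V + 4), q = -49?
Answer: -4471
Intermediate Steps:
h(V) = -8*(3 + V)*(4 + V) (h(V) = -8*(V + 3)*(V + 4) = -8*(3 + V)*(4 + V))
C = -11 (C = -49 - 1*(-38) = -49 + 38 = -11)
S(Q) = Q/6 + (-96 - 56*Q - 8*Q²)/Q (S(Q) = (-96 - 56*Q - 8*Q²)/Q + Q/6 = Q/6 + (-96 - 56*Q - 8*Q²)/Q)
C + 40*S(L(3, 5)) = -11 + 40*(-56 - 96/3 - 47/6*3) = -11 + 40*(-56 - 96*⅓ - 47/2) = -11 + 40*(-56 - 32 - 47/2) = -11 + 40*(-223/2) = -11 - 4460 = -4471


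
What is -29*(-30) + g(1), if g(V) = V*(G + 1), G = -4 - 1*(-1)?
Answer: 868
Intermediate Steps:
G = -3 (G = -4 + 1 = -3)
g(V) = -2*V (g(V) = V*(-3 + 1) = V*(-2) = -2*V)
-29*(-30) + g(1) = -29*(-30) - 2*1 = 870 - 2 = 868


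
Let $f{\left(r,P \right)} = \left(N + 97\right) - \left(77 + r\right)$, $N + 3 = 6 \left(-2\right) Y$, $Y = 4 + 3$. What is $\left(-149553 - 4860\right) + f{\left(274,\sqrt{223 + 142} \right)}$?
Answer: $-154754$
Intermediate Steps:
$Y = 7$
$N = -87$ ($N = -3 + 6 \left(-2\right) 7 = -3 - 84 = -87$)
$f{\left(r,P \right)} = -67 - r$ ($f{\left(r,P \right)} = \left(-87 + 97\right) - \left(77 + r\right) = 10 - \left(77 + r\right) = -67 - r$)
$\left(-149553 - 4860\right) + f{\left(274,\sqrt{223 + 142} \right)} = \left(-149553 - 4860\right) - 341 = -154413 - 341 = -154754$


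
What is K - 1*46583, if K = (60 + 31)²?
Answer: -38302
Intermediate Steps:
K = 8281 (K = 91² = 8281)
K - 1*46583 = 8281 - 1*46583 = 8281 - 46583 = -38302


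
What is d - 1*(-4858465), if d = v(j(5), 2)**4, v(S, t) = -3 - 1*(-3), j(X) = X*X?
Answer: 4858465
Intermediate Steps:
j(X) = X**2
v(S, t) = 0 (v(S, t) = -3 + 3 = 0)
d = 0 (d = 0**4 = 0)
d - 1*(-4858465) = 0 - 1*(-4858465) = 0 + 4858465 = 4858465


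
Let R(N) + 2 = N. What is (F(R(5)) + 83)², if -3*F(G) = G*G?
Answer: 6400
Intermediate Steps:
R(N) = -2 + N
F(G) = -G²/3 (F(G) = -G*G/3 = -G²/3)
(F(R(5)) + 83)² = (-(-2 + 5)²/3 + 83)² = (-⅓*3² + 83)² = (-⅓*9 + 83)² = (-3 + 83)² = 80² = 6400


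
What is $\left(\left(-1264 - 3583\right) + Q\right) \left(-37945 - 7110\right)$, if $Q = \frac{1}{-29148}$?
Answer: $\frac{6365386484635}{29148} \approx 2.1838 \cdot 10^{8}$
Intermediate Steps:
$Q = - \frac{1}{29148} \approx -3.4308 \cdot 10^{-5}$
$\left(\left(-1264 - 3583\right) + Q\right) \left(-37945 - 7110\right) = \left(\left(-1264 - 3583\right) - \frac{1}{29148}\right) \left(-37945 - 7110\right) = \left(-4847 - \frac{1}{29148}\right) \left(-45055\right) = \left(- \frac{141280357}{29148}\right) \left(-45055\right) = \frac{6365386484635}{29148}$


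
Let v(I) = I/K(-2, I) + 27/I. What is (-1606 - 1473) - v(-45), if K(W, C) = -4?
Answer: -61793/20 ≈ -3089.6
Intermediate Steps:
v(I) = 27/I - I/4 (v(I) = I/(-4) + 27/I = I*(-¼) + 27/I = -I/4 + 27/I = 27/I - I/4)
(-1606 - 1473) - v(-45) = (-1606 - 1473) - (27/(-45) - ¼*(-45)) = -3079 - (27*(-1/45) + 45/4) = -3079 - (-⅗ + 45/4) = -3079 - 1*213/20 = -3079 - 213/20 = -61793/20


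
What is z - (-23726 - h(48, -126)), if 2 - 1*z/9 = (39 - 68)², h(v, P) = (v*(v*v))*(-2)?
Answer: -205009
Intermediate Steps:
h(v, P) = -2*v³ (h(v, P) = (v*v²)*(-2) = v³*(-2) = -2*v³)
z = -7551 (z = 18 - 9*(39 - 68)² = 18 - 9*(-29)² = 18 - 9*841 = 18 - 7569 = -7551)
z - (-23726 - h(48, -126)) = -7551 - (-23726 - (-2)*48³) = -7551 - (-23726 - (-2)*110592) = -7551 - (-23726 - 1*(-221184)) = -7551 - (-23726 + 221184) = -7551 - 1*197458 = -7551 - 197458 = -205009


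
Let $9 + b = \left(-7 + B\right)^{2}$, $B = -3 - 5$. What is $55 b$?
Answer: $11880$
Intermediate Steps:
$B = -8$ ($B = -3 - 5 = -8$)
$b = 216$ ($b = -9 + \left(-7 - 8\right)^{2} = -9 + \left(-15\right)^{2} = -9 + 225 = 216$)
$55 b = 55 \cdot 216 = 11880$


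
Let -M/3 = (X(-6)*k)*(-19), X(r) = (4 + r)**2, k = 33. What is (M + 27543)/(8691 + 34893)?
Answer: 11689/14528 ≈ 0.80458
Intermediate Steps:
M = 7524 (M = -3*(4 - 6)**2*33*(-19) = -3*(-2)**2*33*(-19) = -3*4*33*(-19) = -396*(-19) = -3*(-2508) = 7524)
(M + 27543)/(8691 + 34893) = (7524 + 27543)/(8691 + 34893) = 35067/43584 = 35067*(1/43584) = 11689/14528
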